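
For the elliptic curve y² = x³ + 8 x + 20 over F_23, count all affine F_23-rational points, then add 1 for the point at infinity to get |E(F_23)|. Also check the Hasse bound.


Affine points = {(1, 11), (1, 12), (3, 5), (3, 18), (4, 1), (4, 22), (5, 1), (5, 22), (6, 10), (6, 13), (9, 4), (9, 19), (11, 6), (11, 17), (12, 2), (12, 21), (14, 1), (14, 22), (16, 9), (16, 14), (17, 3), (17, 20), (18, 4), (18, 19), (19, 4), (19, 19)}; affine count = 26; |E(F_23)| = 27.

Discriminant check: Δ ∝ 4a³ + 27b² = 4·8³ + 27·20² = 4·512 + 27·400 ≡ 14 (mod 23). Nonzero ⇒ E is nonsingular.
For each x ∈ F_23, compute rhs = x³ + 8·x + 20 mod 23, then count y ∈ F_23 with y² ≡ rhs.
  x = 0: rhs = 20, matching y values: none (0 points).
  x = 1: rhs = 6, matching y values: 11, 12 (2 points).
  x = 2: rhs = 21, matching y values: none (0 points).
  x = 3: rhs = 2, matching y values: 5, 18 (2 points).
  x = 4: rhs = 1, matching y values: 1, 22 (2 points).
  x = 5: rhs = 1, matching y values: 1, 22 (2 points).
  x = 6: rhs = 8, matching y values: 10, 13 (2 points).
  x = 7: rhs = 5, matching y values: none (0 points).
  x = 8: rhs = 21, matching y values: none (0 points).
  x = 9: rhs = 16, matching y values: 4, 19 (2 points).
  x = 10: rhs = 19, matching y values: none (0 points).
  x = 11: rhs = 13, matching y values: 6, 17 (2 points).
  x = 12: rhs = 4, matching y values: 2, 21 (2 points).
  x = 13: rhs = 21, matching y values: none (0 points).
  x = 14: rhs = 1, matching y values: 1, 22 (2 points).
  x = 15: rhs = 19, matching y values: none (0 points).
  x = 16: rhs = 12, matching y values: 9, 14 (2 points).
  x = 17: rhs = 9, matching y values: 3, 20 (2 points).
  x = 18: rhs = 16, matching y values: 4, 19 (2 points).
  x = 19: rhs = 16, matching y values: 4, 19 (2 points).
  x = 20: rhs = 15, matching y values: none (0 points).
  x = 21: rhs = 19, matching y values: none (0 points).
  x = 22: rhs = 11, matching y values: none (0 points).
Total affine count: 26.
Full point count |E(F_23)| = 26 + 1 = 27.
Hasse bound: |27 − (23+1)| = |3| = 3 ≤ 2√23 ≈ 9.5917 ✓.


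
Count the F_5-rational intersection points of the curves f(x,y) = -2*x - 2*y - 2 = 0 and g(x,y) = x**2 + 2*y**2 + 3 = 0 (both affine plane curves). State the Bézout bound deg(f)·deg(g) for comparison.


Common zeros: {(0, 4), (2, 2)}; count = 2; Bézout bound = 2.

deg(f) = 1, deg(g) = 2, so Bézout bound = 2.
Scan x ∈ F_5. For each x, list the y ∈ F_5 with f(x, y) ≡ 0 and those with g(x, y) ≡ 0 (mod 5); the common zeros in that column are the intersection.
  x = 0: f ≡ 0 at y ∈ {4}; g ≡ 0 at y ∈ {1, 4}; common: {4}.
  x = 1: f ≡ 0 at y ∈ {3}; g ≡ 0 at y ∈ ∅; common: ∅.
  x = 2: f ≡ 0 at y ∈ {2}; g ≡ 0 at y ∈ {2, 3}; common: {2}.
  x = 3: f ≡ 0 at y ∈ {1}; g ≡ 0 at y ∈ {2, 3}; common: ∅.
  x = 4: f ≡ 0 at y ∈ {0}; g ≡ 0 at y ∈ ∅; common: ∅.
Collecting: common zeros = {(0, 4), (2, 2)}, so the count is 2.
Comparison with the Bézout bound: 2 ≤ 2 = deg(f)·deg(g), as expected for curves with no common component (the bound is attained).


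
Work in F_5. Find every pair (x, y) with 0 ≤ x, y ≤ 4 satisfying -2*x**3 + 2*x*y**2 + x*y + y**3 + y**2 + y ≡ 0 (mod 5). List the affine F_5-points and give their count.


Affine F_5-points: {(0, 0), (2, 3), (2, 4), (3, 2), (4, 3), (4, 4)}; count = 6.

For each of the 25 pairs (x, y) ∈ F_5², evaluate f(x, y) mod 5. Record the zeros.
  x = 0: [0↦0, 1↦3, 2↦4, 3↦4, 4↦4]  zeros at y ∈ {0}
  x = 1: [0↦3, 1↦4, 2↦2, 3↦3, 4↦3]  zeros at y ∈ ∅
  x = 2: [0↦4, 1↦3, 2↦3, 3↦0, 4↦0]  zeros at y ∈ {3, 4}
  x = 3: [0↦1, 1↦3, 2↦0, 3↦3, 4↦3]  zeros at y ∈ {2}
  x = 4: [0↦2, 1↦2, 2↦1, 3↦0, 4↦0]  zeros at y ∈ {3, 4}
Collecting zeros: affine points = {(0, 0), (2, 3), (2, 4), (3, 2), (4, 3), (4, 4)}.
Total count |C(F_5)_aff| = 6.


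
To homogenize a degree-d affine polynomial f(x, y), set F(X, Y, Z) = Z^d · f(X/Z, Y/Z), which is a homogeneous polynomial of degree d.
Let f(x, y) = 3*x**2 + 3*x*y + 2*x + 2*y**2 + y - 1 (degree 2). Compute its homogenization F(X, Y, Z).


F(X, Y, Z) = 3*X**2 + 3*X*Y + 2*X*Z + 2*Y**2 + Y*Z - Z**2

deg(f) = 2.
Substitute x = X/Z, y = Y/Z into f, then multiply by Z^2.
  monomial 3·x^2·y^0 ↦ 3·X^2·Y^0·Z^0.
  monomial 3·x^1·y^1 ↦ 3·X^1·Y^1·Z^0.
  monomial 2·x^1·y^0 ↦ 2·X^1·Y^0·Z^1.
  monomial 2·x^0·y^2 ↦ 2·X^0·Y^2·Z^0.
  monomial 1·x^0·y^1 ↦ 1·X^0·Y^1·Z^1.
  monomial -1·x^0·y^0 ↦ -1·X^0·Y^0·Z^2.
Collecting: F(X, Y, Z) = 3*X**2 + 3*X*Y + 2*X*Z + 2*Y**2 + Y*Z - Z**2.


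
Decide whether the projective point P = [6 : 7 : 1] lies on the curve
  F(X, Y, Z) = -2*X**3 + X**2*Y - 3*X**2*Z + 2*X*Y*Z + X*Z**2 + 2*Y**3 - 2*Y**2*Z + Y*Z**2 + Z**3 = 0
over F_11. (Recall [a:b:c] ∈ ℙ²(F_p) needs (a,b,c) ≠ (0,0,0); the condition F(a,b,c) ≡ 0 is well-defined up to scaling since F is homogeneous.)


F(6,7,1) ≡ 2 (mod 11); P is NOT on the curve.

Evaluate F(6, 7, 1) term-by-term (mod 11).
  -2*X**3 ↦ -2·216·1·1 = -432
  X**2*Y ↦ 1·36·7·1 = 252
  -3*X**2*Z ↦ -3·36·1·1 = -108
  2*X*Y*Z ↦ 2·6·7·1 = 84
  X*Z**2 ↦ 1·6·1·1 = 6
  2*Y**3 ↦ 2·1·343·1 = 686
  -2*Y**2*Z ↦ -2·1·49·1 = -98
  Y*Z**2 ↦ 1·1·7·1 = 7
  Z**3 ↦ 1·1·1·1 = 1
Sum: F(6, 7, 1) = (-432) + (252) + (-108) + (84) + (6) + (686) + (-98) + (7) + (1) = 398.
Reducing mod 11: 398 ≡ 2 (mod 11).
Since F(a, b, c) ≡ 2 ≠ 0 (mod 11), P does NOT lie on the curve.


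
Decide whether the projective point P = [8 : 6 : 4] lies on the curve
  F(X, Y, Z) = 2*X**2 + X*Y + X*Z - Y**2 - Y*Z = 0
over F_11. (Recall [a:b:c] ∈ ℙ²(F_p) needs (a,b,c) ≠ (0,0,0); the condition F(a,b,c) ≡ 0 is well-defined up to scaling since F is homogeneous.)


F(8,6,4) ≡ 5 (mod 11); P is NOT on the curve.

Evaluate F(8, 6, 4) term-by-term (mod 11).
  2*X**2 ↦ 2·64·1·1 = 128
  X*Y ↦ 1·8·6·1 = 48
  X*Z ↦ 1·8·1·4 = 32
  -Y**2 ↦ -1·1·36·1 = -36
  -Y*Z ↦ -1·1·6·4 = -24
Sum: F(8, 6, 4) = (128) + (48) + (32) + (-36) + (-24) = 148.
Reducing mod 11: 148 ≡ 5 (mod 11).
Since F(a, b, c) ≡ 5 ≠ 0 (mod 11), P does NOT lie on the curve.


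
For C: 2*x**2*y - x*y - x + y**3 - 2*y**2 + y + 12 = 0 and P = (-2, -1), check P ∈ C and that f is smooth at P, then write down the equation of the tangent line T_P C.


Tangent line at P: 8*x + 18*y + 34 = 0.

Step 1: f(-2, -1) = 0, so P lies on C.
Step 2: partial derivatives
  f_x(x, y) = 4*x*y - y - 1, f_y(x, y) = 2*x**2 - x + 3*y**2 - 4*y + 1.
  f_x(P) = 8, f_y(P) = 18 (gradient nonzero, so P is smooth).
Step 3: tangent line at P: 8·(x − -2) + 18·(y − -1) = 0.
Expanding: 8*x + 18*y + 34 = 0.


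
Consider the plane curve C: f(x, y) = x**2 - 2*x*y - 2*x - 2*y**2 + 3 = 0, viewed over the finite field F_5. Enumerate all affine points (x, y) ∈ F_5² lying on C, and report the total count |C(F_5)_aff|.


Affine F_5-points: {(0, 2), (0, 3), (1, 2), (2, 4), (3, 3), (3, 4)}; count = 6.

For each of the 25 pairs (x, y) ∈ F_5², evaluate f(x, y) mod 5. Record the zeros.
  x = 0: [0↦3, 1↦1, 2↦0, 3↦0, 4↦1]  zeros at y ∈ {2, 3}
  x = 1: [0↦2, 1↦3, 2↦0, 3↦3, 4↦2]  zeros at y ∈ {2}
  x = 2: [0↦3, 1↦2, 2↦2, 3↦3, 4↦0]  zeros at y ∈ {4}
  x = 3: [0↦1, 1↦3, 2↦1, 3↦0, 4↦0]  zeros at y ∈ {3, 4}
  x = 4: [0↦1, 1↦1, 2↦2, 3↦4, 4↦2]  zeros at y ∈ ∅
Collecting zeros: affine points = {(0, 2), (0, 3), (1, 2), (2, 4), (3, 3), (3, 4)}.
Total count |C(F_5)_aff| = 6.


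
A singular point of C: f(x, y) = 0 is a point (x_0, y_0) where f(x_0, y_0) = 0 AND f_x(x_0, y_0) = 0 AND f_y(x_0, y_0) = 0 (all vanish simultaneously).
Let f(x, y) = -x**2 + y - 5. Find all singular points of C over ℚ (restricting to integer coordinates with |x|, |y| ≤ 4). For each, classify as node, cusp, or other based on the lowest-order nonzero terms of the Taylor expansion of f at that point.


No singular points in the scanned grid; C is smooth there.

Compute partial derivatives:
  f_x = -2*x.
  f_y = 1.
f_y = 1 is a nonzero constant, so f_y never vanishes: no point (x, y) can satisfy f = f_x = f_y = 0. In particular no (x, y) ∈ {−4, ..., 4}² is singular; the curve is smooth.


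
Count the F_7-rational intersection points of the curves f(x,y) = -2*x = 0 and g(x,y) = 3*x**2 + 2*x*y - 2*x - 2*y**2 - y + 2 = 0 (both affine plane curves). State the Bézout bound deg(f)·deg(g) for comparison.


Common zeros: ∅; count = 0; Bézout bound = 2.

deg(f) = 1, deg(g) = 2, so Bézout bound = 2.
Scan x ∈ F_7. For each x, list the y ∈ F_7 with f(x, y) ≡ 0 and those with g(x, y) ≡ 0 (mod 7); the common zeros in that column are the intersection.
  x = 0: f ≡ 0 at y ∈ {0, 1, 2, 3, 4, 5, 6}; g ≡ 0 at y ∈ ∅; common: ∅.
  x = 1: f ≡ 0 at y ∈ ∅; g ≡ 0 at y ∈ {5, 6}; common: ∅.
  x = 2: f ≡ 0 at y ∈ ∅; g ≡ 0 at y ∈ ∅; common: ∅.
  x = 3: f ≡ 0 at y ∈ ∅; g ≡ 0 at y ∈ ∅; common: ∅.
  x = 4: f ≡ 0 at y ∈ ∅; g ≡ 0 at y ∈ {0}; common: ∅.
  x = 5: f ≡ 0 at y ∈ ∅; g ≡ 0 at y ∈ {2, 6}; common: ∅.
  x = 6: f ≡ 0 at y ∈ ∅; g ≡ 0 at y ∈ {0, 2}; common: ∅.
Collecting: common zeros = ∅, so the count is 0.
Comparison with the Bézout bound: 0 ≤ 2 = deg(f)·deg(g), as expected for curves with no common component (the affine F_7-count falls short of the bound because intersections may lie at infinity, over extension fields, or carry multiplicity).


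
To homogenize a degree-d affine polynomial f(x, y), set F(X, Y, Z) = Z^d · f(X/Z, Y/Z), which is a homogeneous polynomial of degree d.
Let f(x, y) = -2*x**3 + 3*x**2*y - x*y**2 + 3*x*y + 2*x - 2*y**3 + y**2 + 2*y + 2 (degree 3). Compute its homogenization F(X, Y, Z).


F(X, Y, Z) = -2*X**3 + 3*X**2*Y - X*Y**2 + 3*X*Y*Z + 2*X*Z**2 - 2*Y**3 + Y**2*Z + 2*Y*Z**2 + 2*Z**3

deg(f) = 3.
Substitute x = X/Z, y = Y/Z into f, then multiply by Z^3.
  monomial -2·x^3·y^0 ↦ -2·X^3·Y^0·Z^0.
  monomial 3·x^2·y^1 ↦ 3·X^2·Y^1·Z^0.
  monomial -1·x^1·y^2 ↦ -1·X^1·Y^2·Z^0.
  monomial 3·x^1·y^1 ↦ 3·X^1·Y^1·Z^1.
  monomial 2·x^1·y^0 ↦ 2·X^1·Y^0·Z^2.
  monomial -2·x^0·y^3 ↦ -2·X^0·Y^3·Z^0.
  monomial 1·x^0·y^2 ↦ 1·X^0·Y^2·Z^1.
  monomial 2·x^0·y^1 ↦ 2·X^0·Y^1·Z^2.
  monomial 2·x^0·y^0 ↦ 2·X^0·Y^0·Z^3.
Collecting: F(X, Y, Z) = -2*X**3 + 3*X**2*Y - X*Y**2 + 3*X*Y*Z + 2*X*Z**2 - 2*Y**3 + Y**2*Z + 2*Y*Z**2 + 2*Z**3.


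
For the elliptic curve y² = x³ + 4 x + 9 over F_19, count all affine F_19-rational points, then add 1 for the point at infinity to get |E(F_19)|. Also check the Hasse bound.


Affine points = {(0, 3), (0, 16), (2, 5), (2, 14), (7, 0), (10, 2), (10, 17), (11, 4), (11, 15), (13, 4), (13, 15), (14, 4), (14, 15), (15, 9), (15, 10), (18, 2), (18, 17)}; affine count = 17; |E(F_19)| = 18.

Discriminant check: Δ ∝ 4a³ + 27b² = 4·4³ + 27·9² = 4·64 + 27·81 ≡ 11 (mod 19). Nonzero ⇒ E is nonsingular.
For each x ∈ F_19, compute rhs = x³ + 4·x + 9 mod 19, then count y ∈ F_19 with y² ≡ rhs.
  x = 0: rhs = 9, matching y values: 3, 16 (2 points).
  x = 1: rhs = 14, matching y values: none (0 points).
  x = 2: rhs = 6, matching y values: 5, 14 (2 points).
  x = 3: rhs = 10, matching y values: none (0 points).
  x = 4: rhs = 13, matching y values: none (0 points).
  x = 5: rhs = 2, matching y values: none (0 points).
  x = 6: rhs = 2, matching y values: none (0 points).
  x = 7: rhs = 0, matching y values: 0 (1 points).
  x = 8: rhs = 2, matching y values: none (0 points).
  x = 9: rhs = 14, matching y values: none (0 points).
  x = 10: rhs = 4, matching y values: 2, 17 (2 points).
  x = 11: rhs = 16, matching y values: 4, 15 (2 points).
  x = 12: rhs = 18, matching y values: none (0 points).
  x = 13: rhs = 16, matching y values: 4, 15 (2 points).
  x = 14: rhs = 16, matching y values: 4, 15 (2 points).
  x = 15: rhs = 5, matching y values: 9, 10 (2 points).
  x = 16: rhs = 8, matching y values: none (0 points).
  x = 17: rhs = 12, matching y values: none (0 points).
  x = 18: rhs = 4, matching y values: 2, 17 (2 points).
Total affine count: 17.
Full point count |E(F_19)| = 17 + 1 = 18.
Hasse bound: |18 − (19+1)| = |-2| = 2 ≤ 2√19 ≈ 8.7178 ✓.


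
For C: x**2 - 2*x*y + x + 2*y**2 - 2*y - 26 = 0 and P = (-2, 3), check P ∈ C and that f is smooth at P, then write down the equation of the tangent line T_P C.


Tangent line at P: -9*x + 14*y - 60 = 0.

Step 1: f(-2, 3) = 0, so P lies on C.
Step 2: partial derivatives
  f_x(x, y) = 2*x - 2*y + 1, f_y(x, y) = -2*x + 4*y - 2.
  f_x(P) = -9, f_y(P) = 14 (gradient nonzero, so P is smooth).
Step 3: tangent line at P: -9·(x − -2) + 14·(y − 3) = 0.
Expanding: -9*x + 14*y - 60 = 0.


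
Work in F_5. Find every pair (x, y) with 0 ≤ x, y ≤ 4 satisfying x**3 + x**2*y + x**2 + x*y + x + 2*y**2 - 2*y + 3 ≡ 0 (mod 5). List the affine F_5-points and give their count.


Affine F_5-points: {(0, 3), (2, 4), (3, 2), (3, 3)}; count = 4.

For each of the 25 pairs (x, y) ∈ F_5², evaluate f(x, y) mod 5. Record the zeros.
  x = 0: [0↦3, 1↦3, 2↦2, 3↦0, 4↦2]  zeros at y ∈ {3}
  x = 1: [0↦1, 1↦3, 2↦4, 3↦4, 4↦3]  zeros at y ∈ ∅
  x = 2: [0↦2, 1↦3, 2↦3, 3↦2, 4↦0]  zeros at y ∈ {4}
  x = 3: [0↦2, 1↦4, 2↦0, 3↦0, 4↦4]  zeros at y ∈ {2, 3}
  x = 4: [0↦2, 1↦2, 2↦1, 3↦4, 4↦1]  zeros at y ∈ ∅
Collecting zeros: affine points = {(0, 3), (2, 4), (3, 2), (3, 3)}.
Total count |C(F_5)_aff| = 4.


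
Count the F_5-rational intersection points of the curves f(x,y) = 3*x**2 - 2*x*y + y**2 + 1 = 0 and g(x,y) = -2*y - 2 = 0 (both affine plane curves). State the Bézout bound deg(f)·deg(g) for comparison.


Common zeros: {(3, 4)}; count = 1; Bézout bound = 2.

deg(f) = 2, deg(g) = 1, so Bézout bound = 2.
Scan x ∈ F_5. For each x, list the y ∈ F_5 with f(x, y) ≡ 0 and those with g(x, y) ≡ 0 (mod 5); the common zeros in that column are the intersection.
  x = 0: f ≡ 0 at y ∈ {2, 3}; g ≡ 0 at y ∈ {4}; common: ∅.
  x = 1: f ≡ 0 at y ∈ ∅; g ≡ 0 at y ∈ {4}; common: ∅.
  x = 2: f ≡ 0 at y ∈ {1, 3}; g ≡ 0 at y ∈ {4}; common: ∅.
  x = 3: f ≡ 0 at y ∈ {2, 4}; g ≡ 0 at y ∈ {4}; common: {4}.
  x = 4: f ≡ 0 at y ∈ ∅; g ≡ 0 at y ∈ {4}; common: ∅.
Collecting: common zeros = {(3, 4)}, so the count is 1.
Comparison with the Bézout bound: 1 ≤ 2 = deg(f)·deg(g), as expected for curves with no common component (the affine F_5-count falls short of the bound because intersections may lie at infinity, over extension fields, or carry multiplicity).


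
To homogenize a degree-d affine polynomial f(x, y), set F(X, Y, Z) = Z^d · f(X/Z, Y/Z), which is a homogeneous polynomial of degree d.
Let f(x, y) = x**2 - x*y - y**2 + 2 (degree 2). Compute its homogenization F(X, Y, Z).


F(X, Y, Z) = X**2 - X*Y - Y**2 + 2*Z**2

deg(f) = 2.
Substitute x = X/Z, y = Y/Z into f, then multiply by Z^2.
  monomial 1·x^2·y^0 ↦ 1·X^2·Y^0·Z^0.
  monomial -1·x^1·y^1 ↦ -1·X^1·Y^1·Z^0.
  monomial -1·x^0·y^2 ↦ -1·X^0·Y^2·Z^0.
  monomial 2·x^0·y^0 ↦ 2·X^0·Y^0·Z^2.
Collecting: F(X, Y, Z) = X**2 - X*Y - Y**2 + 2*Z**2.


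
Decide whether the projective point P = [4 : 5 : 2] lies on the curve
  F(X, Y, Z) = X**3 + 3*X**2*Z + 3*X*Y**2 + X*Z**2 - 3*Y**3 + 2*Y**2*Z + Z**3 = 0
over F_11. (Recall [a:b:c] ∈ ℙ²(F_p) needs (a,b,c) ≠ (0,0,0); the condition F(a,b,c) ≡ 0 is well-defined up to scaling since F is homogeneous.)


F(4,5,2) ≡ 0 (mod 11); P is on the curve.

Evaluate F(4, 5, 2) term-by-term (mod 11).
  X**3 ↦ 1·64·1·1 = 64
  3*X**2*Z ↦ 3·16·1·2 = 96
  3*X*Y**2 ↦ 3·4·25·1 = 300
  X*Z**2 ↦ 1·4·1·4 = 16
  -3*Y**3 ↦ -3·1·125·1 = -375
  2*Y**2*Z ↦ 2·1·25·2 = 100
  Z**3 ↦ 1·1·1·8 = 8
Sum: F(4, 5, 2) = (64) + (96) + (300) + (16) + (-375) + (100) + (8) = 209.
Reducing mod 11: 209 ≡ 0 (mod 11).
Since F(a, b, c) ≡ 0 (mod 11), P lies on the curve.


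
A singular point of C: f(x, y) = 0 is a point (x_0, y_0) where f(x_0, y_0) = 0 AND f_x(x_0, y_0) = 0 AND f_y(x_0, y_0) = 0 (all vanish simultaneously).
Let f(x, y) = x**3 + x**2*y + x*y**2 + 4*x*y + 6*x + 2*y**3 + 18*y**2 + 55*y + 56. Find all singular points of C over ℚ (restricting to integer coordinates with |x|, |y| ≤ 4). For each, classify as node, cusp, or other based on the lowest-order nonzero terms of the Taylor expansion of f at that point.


Singular points: {(1, -3)}; classification: cusp.

Compute partial derivatives:
  f_x = 3*x**2 + 2*x*y + y**2 + 4*y + 6.
  f_y = x**2 + 2*x*y + 4*x + 6*y**2 + 36*y + 55.
Scan x_0 ∈ {−4, ..., 4}. For each x_0, f_y(x_0, y) is a polynomial in y; find its integer roots y ∈ {−4, ..., 4}, then test f_x and f at those candidates.
  x = -4: f_y(-4, y) = 6*y**2 + 28*y + 55; no integer root y with |y| ≤ 4.
  x = -3: f_y(-3, y) = 6*y**2 + 30*y + 52; no integer root y with |y| ≤ 4.
  x = -2: f_y(-2, y) = 6*y**2 + 32*y + 51; no integer root y with |y| ≤ 4.
  x = -1: f_y(-1, y) = 6*y**2 + 34*y + 52; no integer root y with |y| ≤ 4.
  x = 0: f_y(0, y) = 6*y**2 + 36*y + 55; no integer root y with |y| ≤ 4.
  x = 1: f_y(1, y) = 6*y**2 + 38*y + 60; vanishes at y ∈ {-3}. (1, -3): f_x = 0, f = 0 — SINGULAR.
  x = 2: f_y(2, y) = 6*y**2 + 40*y + 67; no integer root y with |y| ≤ 4.
  x = 3: f_y(3, y) = 6*y**2 + 42*y + 76; no integer root y with |y| ≤ 4.
  x = 4: f_y(4, y) = 6*y**2 + 44*y + 87; no integer root y with |y| ≤ 4.
Only singular point on the grid: (1, -3).
Classify: substitute x = 1 + u, y = -3 + v and expand: f = u**3 + u**2*v + u*v**2 + 2*v**3 + v**2.
No constant or linear terms (consistent with a singular point). Quadratic part: v**2. Cubic part: u**3 + u**2*v + u*v**2 + 2*v**3.
The quadratic part v**2 is a perfect square, so there is a single (double) tangent line v = 0, i.e. y = -3. Restricting the cubic part to that line (v = 0) leaves u**3 ≠ 0, so f is not divisible by v and the branch is v² ≈ -u**3 to lowest order — this is a cusp.
Classification: cusp.


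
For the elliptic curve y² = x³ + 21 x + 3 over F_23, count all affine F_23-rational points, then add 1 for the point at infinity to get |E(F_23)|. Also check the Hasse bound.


Affine points = {(0, 7), (0, 16), (1, 5), (1, 18), (3, 1), (3, 22), (4, 6), (4, 17), (5, 7), (5, 16), (6, 0), (8, 4), (8, 19), (9, 1), (9, 22), (11, 1), (11, 22), (13, 9), (13, 14), (15, 6), (15, 17), (17, 11), (17, 12), (18, 7), (18, 16), (19, 4), (19, 19), (22, 2), (22, 21)}; affine count = 29; |E(F_23)| = 30.

Discriminant check: Δ ∝ 4a³ + 27b² = 4·21³ + 27·3² = 4·9261 + 27·9 ≡ 4 (mod 23). Nonzero ⇒ E is nonsingular.
For each x ∈ F_23, compute rhs = x³ + 21·x + 3 mod 23, then count y ∈ F_23 with y² ≡ rhs.
  x = 0: rhs = 3, matching y values: 7, 16 (2 points).
  x = 1: rhs = 2, matching y values: 5, 18 (2 points).
  x = 2: rhs = 7, matching y values: none (0 points).
  x = 3: rhs = 1, matching y values: 1, 22 (2 points).
  x = 4: rhs = 13, matching y values: 6, 17 (2 points).
  x = 5: rhs = 3, matching y values: 7, 16 (2 points).
  x = 6: rhs = 0, matching y values: 0 (1 points).
  x = 7: rhs = 10, matching y values: none (0 points).
  x = 8: rhs = 16, matching y values: 4, 19 (2 points).
  x = 9: rhs = 1, matching y values: 1, 22 (2 points).
  x = 10: rhs = 17, matching y values: none (0 points).
  x = 11: rhs = 1, matching y values: 1, 22 (2 points).
  x = 12: rhs = 5, matching y values: none (0 points).
  x = 13: rhs = 12, matching y values: 9, 14 (2 points).
  x = 14: rhs = 5, matching y values: none (0 points).
  x = 15: rhs = 13, matching y values: 6, 17 (2 points).
  x = 16: rhs = 19, matching y values: none (0 points).
  x = 17: rhs = 6, matching y values: 11, 12 (2 points).
  x = 18: rhs = 3, matching y values: 7, 16 (2 points).
  x = 19: rhs = 16, matching y values: 4, 19 (2 points).
  x = 20: rhs = 5, matching y values: none (0 points).
  x = 21: rhs = 22, matching y values: none (0 points).
  x = 22: rhs = 4, matching y values: 2, 21 (2 points).
Total affine count: 29.
Full point count |E(F_23)| = 29 + 1 = 30.
Hasse bound: |30 − (23+1)| = |6| = 6 ≤ 2√23 ≈ 9.5917 ✓.


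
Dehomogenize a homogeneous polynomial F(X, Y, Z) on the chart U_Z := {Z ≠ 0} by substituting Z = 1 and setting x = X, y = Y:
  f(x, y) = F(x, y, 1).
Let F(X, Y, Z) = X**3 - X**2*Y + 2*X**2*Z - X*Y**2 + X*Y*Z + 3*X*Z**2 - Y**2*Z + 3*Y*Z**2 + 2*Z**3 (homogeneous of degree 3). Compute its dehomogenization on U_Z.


f(x, y) = x**3 - x**2*y + 2*x**2 - x*y**2 + x*y + 3*x - y**2 + 3*y + 2

On U_Z we set Z = 1. Each monomial c·X^i·Y^j·Z^k in F becomes c·x^i·y^j·1^k = c·x^i·y^j.
Substituting Z = 1: F(X, Y, 1) = x**3 - x**2*y + 2*x**2 - x*y**2 + x*y + 3*x - y**2 + 3*y + 2.
Note: deg(f) ≤ deg(F) = 3; strict inequality happens when F is divisible by Z (lost terms).


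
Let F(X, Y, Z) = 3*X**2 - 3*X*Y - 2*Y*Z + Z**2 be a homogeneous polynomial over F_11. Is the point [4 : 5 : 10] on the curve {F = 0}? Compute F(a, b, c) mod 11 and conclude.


F(4,5,10) ≡ 10 (mod 11); P is NOT on the curve.

Evaluate F(4, 5, 10) term-by-term (mod 11).
  3*X**2 ↦ 3·16·1·1 = 48
  -3*X*Y ↦ -3·4·5·1 = -60
  -2*Y*Z ↦ -2·1·5·10 = -100
  Z**2 ↦ 1·1·1·100 = 100
Sum: F(4, 5, 10) = (48) + (-60) + (-100) + (100) = -12.
Reducing mod 11: -12 ≡ 10 (mod 11).
Since F(a, b, c) ≡ 10 ≠ 0 (mod 11), P does NOT lie on the curve.


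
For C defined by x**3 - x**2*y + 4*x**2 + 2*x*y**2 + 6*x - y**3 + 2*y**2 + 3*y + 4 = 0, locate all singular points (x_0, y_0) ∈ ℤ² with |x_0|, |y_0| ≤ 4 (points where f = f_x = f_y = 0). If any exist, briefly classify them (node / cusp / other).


Singular points: {(-2, -1)}; classification: node.

Compute partial derivatives:
  f_x = 3*x**2 - 2*x*y + 8*x + 2*y**2 + 6.
  f_y = -x**2 + 4*x*y - 3*y**2 + 4*y + 3.
Scan x_0 ∈ {−4, ..., 4}. For each x_0, f_y(x_0, y) is a polynomial in y; find its integer roots y ∈ {−4, ..., 4}, then test f_x and f at those candidates.
  x = -4: f_y(-4, y) = -3*y**2 - 12*y - 13; no integer root y with |y| ≤ 4.
  x = -3: f_y(-3, y) = -3*y**2 - 8*y - 6; no integer root y with |y| ≤ 4.
  x = -2: f_y(-2, y) = -3*y**2 - 4*y - 1; vanishes at y ∈ {-1}. (-2, -1): f_x = 0, f = 0 — SINGULAR.
  x = -1: f_y(-1, y) = 2 - 3*y**2; no integer root y with |y| ≤ 4.
  x = 0: f_y(0, y) = -3*y**2 + 4*y + 3; no integer root y with |y| ≤ 4.
  x = 1: f_y(1, y) = -3*y**2 + 8*y + 2; no integer root y with |y| ≤ 4.
  x = 2: f_y(2, y) = -3*y**2 + 12*y - 1; no integer root y with |y| ≤ 4.
  x = 3: f_y(3, y) = -3*y**2 + 16*y - 6; no integer root y with |y| ≤ 4.
  x = 4: f_y(4, y) = -3*y**2 + 20*y - 13; no integer root y with |y| ≤ 4.
Only singular point on the grid: (-2, -1).
Classify: substitute x = -2 + u, y = -1 + v and expand: f = u**3 - u**2*v - u**2 + 2*u*v**2 - v**3 + v**2.
No constant or linear terms (consistent with a singular point). Quadratic part: -u**2 + v**2. Cubic part: u**3 - u**2*v + 2*u*v**2 - v**3.
The quadratic part v**2 - u**2 = (v − u)(v + u) splits into two distinct linear factors, so there are two distinct tangent lines y − -1 = ±(x − -2) — this is a node (ordinary double point).
Classification: node.


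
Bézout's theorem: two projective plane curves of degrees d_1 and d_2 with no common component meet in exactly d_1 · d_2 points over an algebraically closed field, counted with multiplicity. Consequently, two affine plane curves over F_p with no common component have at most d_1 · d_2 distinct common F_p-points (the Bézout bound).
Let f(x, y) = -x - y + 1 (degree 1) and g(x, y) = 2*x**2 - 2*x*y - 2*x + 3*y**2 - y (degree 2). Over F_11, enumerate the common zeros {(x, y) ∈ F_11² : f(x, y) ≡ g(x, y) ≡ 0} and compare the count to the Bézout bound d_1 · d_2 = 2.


Common zeros: {(1, 0), (5, 7)}; count = 2; Bézout bound = 2.

deg(f) = 1, deg(g) = 2, so Bézout bound = 2.
Scan x ∈ F_11. For each x, list the y ∈ F_11 with f(x, y) ≡ 0 and those with g(x, y) ≡ 0 (mod 11); the common zeros in that column are the intersection.
  x = 0: f ≡ 0 at y ∈ {1}; g ≡ 0 at y ∈ {0, 4}; common: ∅.
  x = 1: f ≡ 0 at y ∈ {0}; g ≡ 0 at y ∈ {0, 1}; common: {0}.
  x = 2: f ≡ 0 at y ∈ {10}; g ≡ 0 at y ∈ ∅; common: ∅.
  x = 3: f ≡ 0 at y ∈ {9}; g ≡ 0 at y ∈ {7, 10}; common: ∅.
  x = 4: f ≡ 0 at y ∈ {8}; g ≡ 0 at y ∈ ∅; common: ∅.
  x = 5: f ≡ 0 at y ∈ {7}; g ≡ 0 at y ∈ {4, 7}; common: {7}.
  x = 6: f ≡ 0 at y ∈ {6}; g ≡ 0 at y ∈ ∅; common: ∅.
  x = 7: f ≡ 0 at y ∈ {5}; g ≡ 0 at y ∈ {2, 3}; common: ∅.
  x = 8: f ≡ 0 at y ∈ {4}; g ≡ 0 at y ∈ {3, 10}; common: ∅.
  x = 9: f ≡ 0 at y ∈ {3}; g ≡ 0 at y ∈ ∅; common: ∅.
  x = 10: f ≡ 0 at y ∈ {2}; g ≡ 0 at y ∈ ∅; common: ∅.
Collecting: common zeros = {(1, 0), (5, 7)}, so the count is 2.
Comparison with the Bézout bound: 2 ≤ 2 = deg(f)·deg(g), as expected for curves with no common component (the bound is attained).


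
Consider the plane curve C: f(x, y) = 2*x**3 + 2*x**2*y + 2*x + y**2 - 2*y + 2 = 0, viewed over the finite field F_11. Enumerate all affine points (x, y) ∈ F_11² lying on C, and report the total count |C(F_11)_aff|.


Affine F_11-points: {(1, 4), (1, 7), (2, 0), (2, 5), (6, 1), (6, 6), (8, 2), (8, 4), (9, 1), (9, 4)}; count = 10.

For each of the 121 pairs (x, y) ∈ F_11², evaluate f(x, y) mod 11. Record the zeros.
  x = 0: [0↦2, 1↦1, 2↦2, 3↦5, 4↦10, 5↦6, 6↦4, 7↦4, 8↦6, 9↦10, 10↦5]  zeros at y ∈ ∅
  x = 1: [0↦6, 1↦7, 2↦10, 3↦4, 4↦0, 5↦9, 6↦9, 7↦0, 8↦4, 9↦10, 10↦7]  zeros at y ∈ {4, 7}
  x = 2: [0↦0, 1↦7, 2↦5, 3↦5, 4↦7, 5↦0, 6↦6, 7↦3, 8↦2, 9↦3, 10↦6]  zeros at y ∈ {0, 5}
  x = 3: [0↦7, 1↦2, 2↦10, 3↦9, 4↦10, 5↦2, 6↦7, 7↦3, 8↦1, 9↦1, 10↦3]  zeros at y ∈ ∅
  x = 4: [0↦6, 1↦4, 2↦4, 3↦6, 4↦10, 5↦5, 6↦2, 7↦1, 8↦2, 9↦5, 10↦10]  zeros at y ∈ ∅
  x = 5: [0↦9, 1↦3, 2↦10, 3↦8, 4↦8, 5↦10, 6↦3, 7↦9, 8↦6, 9↦5, 10↦6]  zeros at y ∈ ∅
  x = 6: [0↦6, 1↦0, 2↦7, 3↦5, 4↦5, 5↦7, 6↦0, 7↦6, 8↦3, 9↦2, 10↦3]  zeros at y ∈ {1, 6}
  x = 7: [0↦9, 1↦7, 2↦7, 3↦9, 4↦2, 5↦8, 6↦5, 7↦4, 8↦5, 9↦8, 10↦2]  zeros at y ∈ ∅
  x = 8: [0↦8, 1↦3, 2↦0, 3↦10, 4↦0, 5↦3, 6↦8, 7↦4, 8↦2, 9↦2, 10↦4]  zeros at y ∈ {2, 4}
  x = 9: [0↦4, 1↦0, 2↦9, 3↦9, 4↦0, 5↦4, 6↦10, 7↦7, 8↦6, 9↦7, 10↦10]  zeros at y ∈ {1, 4}
  x = 10: [0↦9, 1↦10, 2↦2, 3↦7, 4↦3, 5↦1, 6↦1, 7↦3, 8↦7, 9↦2, 10↦10]  zeros at y ∈ ∅
Collecting zeros: affine points = {(1, 4), (1, 7), (2, 0), (2, 5), (6, 1), (6, 6), (8, 2), (8, 4), (9, 1), (9, 4)}.
Total count |C(F_11)_aff| = 10.


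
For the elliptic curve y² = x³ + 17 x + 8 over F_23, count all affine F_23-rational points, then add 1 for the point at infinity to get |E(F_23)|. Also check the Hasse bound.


Affine points = {(0, 10), (0, 13), (1, 7), (1, 16), (2, 2), (2, 21), (4, 5), (4, 18), (6, 2), (6, 21), (8, 9), (8, 14), (9, 4), (9, 19), (11, 10), (11, 13), (12, 10), (12, 13), (14, 0), (15, 2), (15, 21), (16, 11), (16, 12), (17, 9), (17, 14), (21, 9), (21, 14), (22, 6), (22, 17)}; affine count = 29; |E(F_23)| = 30.

Discriminant check: Δ ∝ 4a³ + 27b² = 4·17³ + 27·8² = 4·4913 + 27·64 ≡ 13 (mod 23). Nonzero ⇒ E is nonsingular.
For each x ∈ F_23, compute rhs = x³ + 17·x + 8 mod 23, then count y ∈ F_23 with y² ≡ rhs.
  x = 0: rhs = 8, matching y values: 10, 13 (2 points).
  x = 1: rhs = 3, matching y values: 7, 16 (2 points).
  x = 2: rhs = 4, matching y values: 2, 21 (2 points).
  x = 3: rhs = 17, matching y values: none (0 points).
  x = 4: rhs = 2, matching y values: 5, 18 (2 points).
  x = 5: rhs = 11, matching y values: none (0 points).
  x = 6: rhs = 4, matching y values: 2, 21 (2 points).
  x = 7: rhs = 10, matching y values: none (0 points).
  x = 8: rhs = 12, matching y values: 9, 14 (2 points).
  x = 9: rhs = 16, matching y values: 4, 19 (2 points).
  x = 10: rhs = 5, matching y values: none (0 points).
  x = 11: rhs = 8, matching y values: 10, 13 (2 points).
  x = 12: rhs = 8, matching y values: 10, 13 (2 points).
  x = 13: rhs = 11, matching y values: none (0 points).
  x = 14: rhs = 0, matching y values: 0 (1 points).
  x = 15: rhs = 4, matching y values: 2, 21 (2 points).
  x = 16: rhs = 6, matching y values: 11, 12 (2 points).
  x = 17: rhs = 12, matching y values: 9, 14 (2 points).
  x = 18: rhs = 5, matching y values: none (0 points).
  x = 19: rhs = 14, matching y values: none (0 points).
  x = 20: rhs = 22, matching y values: none (0 points).
  x = 21: rhs = 12, matching y values: 9, 14 (2 points).
  x = 22: rhs = 13, matching y values: 6, 17 (2 points).
Total affine count: 29.
Full point count |E(F_23)| = 29 + 1 = 30.
Hasse bound: |30 − (23+1)| = |6| = 6 ≤ 2√23 ≈ 9.5917 ✓.


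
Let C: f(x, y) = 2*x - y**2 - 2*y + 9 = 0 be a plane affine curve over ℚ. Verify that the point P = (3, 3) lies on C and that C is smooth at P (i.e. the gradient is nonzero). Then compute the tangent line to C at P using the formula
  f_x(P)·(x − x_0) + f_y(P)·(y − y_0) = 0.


Tangent line at P: 2*x - 8*y + 18 = 0.

Step 1: f(3, 3) = 0, so P lies on C.
Step 2: partial derivatives
  f_x(x, y) = 2, f_y(x, y) = -2*y - 2.
  f_x(P) = 2, f_y(P) = -8 (gradient nonzero, so P is smooth).
Step 3: tangent line at P: 2·(x − 3) + -8·(y − 3) = 0.
Expanding: 2*x - 8*y + 18 = 0.


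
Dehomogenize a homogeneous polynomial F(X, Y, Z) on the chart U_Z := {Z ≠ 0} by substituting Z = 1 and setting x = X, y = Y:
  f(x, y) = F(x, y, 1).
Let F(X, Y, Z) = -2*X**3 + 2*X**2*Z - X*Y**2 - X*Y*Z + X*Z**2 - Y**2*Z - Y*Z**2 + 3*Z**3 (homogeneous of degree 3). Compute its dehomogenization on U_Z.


f(x, y) = -2*x**3 + 2*x**2 - x*y**2 - x*y + x - y**2 - y + 3

On U_Z we set Z = 1. Each monomial c·X^i·Y^j·Z^k in F becomes c·x^i·y^j·1^k = c·x^i·y^j.
Substituting Z = 1: F(X, Y, 1) = -2*x**3 + 2*x**2 - x*y**2 - x*y + x - y**2 - y + 3.
Note: deg(f) ≤ deg(F) = 3; strict inequality happens when F is divisible by Z (lost terms).


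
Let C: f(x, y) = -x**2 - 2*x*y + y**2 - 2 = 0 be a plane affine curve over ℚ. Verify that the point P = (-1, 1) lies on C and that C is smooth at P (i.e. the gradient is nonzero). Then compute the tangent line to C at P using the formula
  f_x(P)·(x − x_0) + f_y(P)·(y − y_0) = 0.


Tangent line at P: 4*y - 4 = 0.

Step 1: f(-1, 1) = 0, so P lies on C.
Step 2: partial derivatives
  f_x(x, y) = -2*x - 2*y, f_y(x, y) = -2*x + 2*y.
  f_x(P) = 0, f_y(P) = 4 (gradient nonzero, so P is smooth).
Step 3: tangent line at P: 0·(x − -1) + 4·(y − 1) = 0.
Expanding: 4*y - 4 = 0.


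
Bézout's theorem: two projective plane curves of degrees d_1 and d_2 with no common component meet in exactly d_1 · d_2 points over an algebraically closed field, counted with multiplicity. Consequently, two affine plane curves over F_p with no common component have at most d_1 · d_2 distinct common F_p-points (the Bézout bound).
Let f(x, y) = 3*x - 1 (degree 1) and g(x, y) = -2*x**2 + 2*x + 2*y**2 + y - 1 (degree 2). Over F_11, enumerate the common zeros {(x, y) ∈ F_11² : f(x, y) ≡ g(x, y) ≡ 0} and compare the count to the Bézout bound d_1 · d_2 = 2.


Common zeros: {(4, 1), (4, 4)}; count = 2; Bézout bound = 2.

deg(f) = 1, deg(g) = 2, so Bézout bound = 2.
Scan x ∈ F_11. For each x, list the y ∈ F_11 with f(x, y) ≡ 0 and those with g(x, y) ≡ 0 (mod 11); the common zeros in that column are the intersection.
  x = 0: f ≡ 0 at y ∈ ∅; g ≡ 0 at y ∈ {6, 10}; common: ∅.
  x = 1: f ≡ 0 at y ∈ ∅; g ≡ 0 at y ∈ {6, 10}; common: ∅.
  x = 2: f ≡ 0 at y ∈ ∅; g ≡ 0 at y ∈ ∅; common: ∅.
  x = 3: f ≡ 0 at y ∈ ∅; g ≡ 0 at y ∈ ∅; common: ∅.
  x = 4: f ≡ 0 at y ∈ {0, 1, 2, 3, 4, 5, 6, 7, 8, 9, 10}; g ≡ 0 at y ∈ {1, 4}; common: {1, 4}.
  x = 5: f ≡ 0 at y ∈ ∅; g ≡ 0 at y ∈ ∅; common: ∅.
  x = 6: f ≡ 0 at y ∈ ∅; g ≡ 0 at y ∈ {7, 9}; common: ∅.
  x = 7: f ≡ 0 at y ∈ ∅; g ≡ 0 at y ∈ ∅; common: ∅.
  x = 8: f ≡ 0 at y ∈ ∅; g ≡ 0 at y ∈ {1, 4}; common: ∅.
  x = 9: f ≡ 0 at y ∈ ∅; g ≡ 0 at y ∈ ∅; common: ∅.
  x = 10: f ≡ 0 at y ∈ ∅; g ≡ 0 at y ∈ ∅; common: ∅.
Collecting: common zeros = {(4, 1), (4, 4)}, so the count is 2.
Comparison with the Bézout bound: 2 ≤ 2 = deg(f)·deg(g), as expected for curves with no common component (the bound is attained).


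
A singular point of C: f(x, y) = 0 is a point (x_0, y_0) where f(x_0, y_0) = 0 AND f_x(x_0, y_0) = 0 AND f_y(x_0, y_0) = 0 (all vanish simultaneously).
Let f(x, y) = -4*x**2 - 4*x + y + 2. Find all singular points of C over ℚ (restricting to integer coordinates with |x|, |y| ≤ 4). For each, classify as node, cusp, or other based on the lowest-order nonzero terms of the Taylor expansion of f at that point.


No singular points in the scanned grid; C is smooth there.

Compute partial derivatives:
  f_x = -8*x - 4.
  f_y = 1.
f_y = 1 is a nonzero constant, so f_y never vanishes: no point (x, y) can satisfy f = f_x = f_y = 0. In particular no (x, y) ∈ {−4, ..., 4}² is singular; the curve is smooth.


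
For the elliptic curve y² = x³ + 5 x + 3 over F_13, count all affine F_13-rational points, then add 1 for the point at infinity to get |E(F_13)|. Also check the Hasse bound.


Affine points = {(0, 4), (0, 9), (1, 3), (1, 10), (4, 3), (4, 10), (5, 6), (5, 7), (7, 2), (7, 11), (8, 3), (8, 10), (9, 6), (9, 7), (10, 0), (12, 6), (12, 7)}; affine count = 17; |E(F_13)| = 18.

Discriminant check: Δ ∝ 4a³ + 27b² = 4·5³ + 27·3² = 4·125 + 27·9 ≡ 2 (mod 13). Nonzero ⇒ E is nonsingular.
For each x ∈ F_13, compute rhs = x³ + 5·x + 3 mod 13, then count y ∈ F_13 with y² ≡ rhs.
  x = 0: rhs = 3, matching y values: 4, 9 (2 points).
  x = 1: rhs = 9, matching y values: 3, 10 (2 points).
  x = 2: rhs = 8, matching y values: none (0 points).
  x = 3: rhs = 6, matching y values: none (0 points).
  x = 4: rhs = 9, matching y values: 3, 10 (2 points).
  x = 5: rhs = 10, matching y values: 6, 7 (2 points).
  x = 6: rhs = 2, matching y values: none (0 points).
  x = 7: rhs = 4, matching y values: 2, 11 (2 points).
  x = 8: rhs = 9, matching y values: 3, 10 (2 points).
  x = 9: rhs = 10, matching y values: 6, 7 (2 points).
  x = 10: rhs = 0, matching y values: 0 (1 points).
  x = 11: rhs = 11, matching y values: none (0 points).
  x = 12: rhs = 10, matching y values: 6, 7 (2 points).
Total affine count: 17.
Full point count |E(F_13)| = 17 + 1 = 18.
Hasse bound: |18 − (13+1)| = |4| = 4 ≤ 2√13 ≈ 7.2111 ✓.


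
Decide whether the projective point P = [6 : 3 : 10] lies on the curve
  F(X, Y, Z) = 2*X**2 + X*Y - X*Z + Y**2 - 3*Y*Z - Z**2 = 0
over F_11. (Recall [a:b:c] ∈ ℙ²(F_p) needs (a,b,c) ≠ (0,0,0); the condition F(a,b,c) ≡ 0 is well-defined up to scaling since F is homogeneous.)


F(6,3,10) ≡ 3 (mod 11); P is NOT on the curve.

Evaluate F(6, 3, 10) term-by-term (mod 11).
  2*X**2 ↦ 2·36·1·1 = 72
  X*Y ↦ 1·6·3·1 = 18
  -X*Z ↦ -1·6·1·10 = -60
  Y**2 ↦ 1·1·9·1 = 9
  -3*Y*Z ↦ -3·1·3·10 = -90
  -Z**2 ↦ -1·1·1·100 = -100
Sum: F(6, 3, 10) = (72) + (18) + (-60) + (9) + (-90) + (-100) = -151.
Reducing mod 11: -151 ≡ 3 (mod 11).
Since F(a, b, c) ≡ 3 ≠ 0 (mod 11), P does NOT lie on the curve.


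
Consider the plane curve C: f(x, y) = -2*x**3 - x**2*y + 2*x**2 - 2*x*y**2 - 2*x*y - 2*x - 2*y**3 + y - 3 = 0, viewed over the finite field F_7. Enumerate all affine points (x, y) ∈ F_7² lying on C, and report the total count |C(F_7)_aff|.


Affine F_7-points: {(1, 5), (2, 1), (2, 3), (3, 6), (4, 1), (4, 4), (4, 5), (5, 1), (5, 4)}; count = 9.

For each of the 49 pairs (x, y) ∈ F_7², evaluate f(x, y) mod 7. Record the zeros.
  x = 0: [0↦4, 1↦3, 2↦4, 3↦2, 4↦6, 5↦4, 6↦5]  zeros at y ∈ ∅
  x = 1: [0↦2, 1↦3, 2↦2, 3↦1, 4↦2, 5↦0, 6↦4]  zeros at y ∈ {5}
  x = 2: [0↦6, 1↦0, 2↦2, 3↦0, 4↦3, 5↦6, 6↦4]  zeros at y ∈ {1, 3}
  x = 3: [0↦4, 1↦3, 2↦6, 3↦1, 4↦4, 5↦3, 6↦0]  zeros at y ∈ {6}
  x = 4: [0↦5, 1↦0, 2↦2, 3↦6, 4↦0, 5↦0, 6↦1]  zeros at y ∈ {1, 4, 5}
  x = 5: [0↦4, 1↦0, 2↦6, 3↦3, 4↦0, 5↦6, 6↦2]  zeros at y ∈ {1, 4}
  x = 6: [0↦3, 1↦5, 2↦6, 3↦1, 4↦6, 5↦2, 6↦5]  zeros at y ∈ ∅
Collecting zeros: affine points = {(1, 5), (2, 1), (2, 3), (3, 6), (4, 1), (4, 4), (4, 5), (5, 1), (5, 4)}.
Total count |C(F_7)_aff| = 9.


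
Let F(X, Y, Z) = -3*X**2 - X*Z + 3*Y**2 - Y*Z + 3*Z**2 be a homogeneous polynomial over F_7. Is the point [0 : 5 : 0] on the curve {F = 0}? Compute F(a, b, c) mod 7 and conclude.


F(0,5,0) ≡ 5 (mod 7); P is NOT on the curve.

Evaluate F(0, 5, 0) term-by-term (mod 7).
  -3*X**2 ↦ -3·0·1·1 = 0
  -X*Z ↦ -1·0·1·0 = 0
  3*Y**2 ↦ 3·1·25·1 = 75
  -Y*Z ↦ -1·1·5·0 = 0
  3*Z**2 ↦ 3·1·1·0 = 0
Sum: F(0, 5, 0) = (0) + (0) + (75) + (0) + (0) = 75.
Reducing mod 7: 75 ≡ 5 (mod 7).
Since F(a, b, c) ≡ 5 ≠ 0 (mod 7), P does NOT lie on the curve.


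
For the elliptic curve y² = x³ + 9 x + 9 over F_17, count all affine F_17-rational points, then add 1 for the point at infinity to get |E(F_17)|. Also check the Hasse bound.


Affine points = {(0, 3), (0, 14), (1, 6), (1, 11), (2, 1), (2, 16), (5, 3), (5, 14), (8, 7), (8, 10), (12, 3), (12, 14), (15, 0), (16, 4), (16, 13)}; affine count = 15; |E(F_17)| = 16.

Discriminant check: Δ ∝ 4a³ + 27b² = 4·9³ + 27·9² = 4·729 + 27·81 ≡ 3 (mod 17). Nonzero ⇒ E is nonsingular.
For each x ∈ F_17, compute rhs = x³ + 9·x + 9 mod 17, then count y ∈ F_17 with y² ≡ rhs.
  x = 0: rhs = 9, matching y values: 3, 14 (2 points).
  x = 1: rhs = 2, matching y values: 6, 11 (2 points).
  x = 2: rhs = 1, matching y values: 1, 16 (2 points).
  x = 3: rhs = 12, matching y values: none (0 points).
  x = 4: rhs = 7, matching y values: none (0 points).
  x = 5: rhs = 9, matching y values: 3, 14 (2 points).
  x = 6: rhs = 7, matching y values: none (0 points).
  x = 7: rhs = 7, matching y values: none (0 points).
  x = 8: rhs = 15, matching y values: 7, 10 (2 points).
  x = 9: rhs = 3, matching y values: none (0 points).
  x = 10: rhs = 11, matching y values: none (0 points).
  x = 11: rhs = 11, matching y values: none (0 points).
  x = 12: rhs = 9, matching y values: 3, 14 (2 points).
  x = 13: rhs = 11, matching y values: none (0 points).
  x = 14: rhs = 6, matching y values: none (0 points).
  x = 15: rhs = 0, matching y values: 0 (1 points).
  x = 16: rhs = 16, matching y values: 4, 13 (2 points).
Total affine count: 15.
Full point count |E(F_17)| = 15 + 1 = 16.
Hasse bound: |16 − (17+1)| = |-2| = 2 ≤ 2√17 ≈ 8.2462 ✓.


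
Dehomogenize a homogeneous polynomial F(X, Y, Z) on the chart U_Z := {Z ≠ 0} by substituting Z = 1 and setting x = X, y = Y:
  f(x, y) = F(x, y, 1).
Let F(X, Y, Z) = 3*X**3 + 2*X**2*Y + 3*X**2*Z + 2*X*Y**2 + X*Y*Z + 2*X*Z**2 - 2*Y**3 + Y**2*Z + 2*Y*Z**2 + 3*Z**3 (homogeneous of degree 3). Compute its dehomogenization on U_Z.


f(x, y) = 3*x**3 + 2*x**2*y + 3*x**2 + 2*x*y**2 + x*y + 2*x - 2*y**3 + y**2 + 2*y + 3

On U_Z we set Z = 1. Each monomial c·X^i·Y^j·Z^k in F becomes c·x^i·y^j·1^k = c·x^i·y^j.
Substituting Z = 1: F(X, Y, 1) = 3*x**3 + 2*x**2*y + 3*x**2 + 2*x*y**2 + x*y + 2*x - 2*y**3 + y**2 + 2*y + 3.
Note: deg(f) ≤ deg(F) = 3; strict inequality happens when F is divisible by Z (lost terms).


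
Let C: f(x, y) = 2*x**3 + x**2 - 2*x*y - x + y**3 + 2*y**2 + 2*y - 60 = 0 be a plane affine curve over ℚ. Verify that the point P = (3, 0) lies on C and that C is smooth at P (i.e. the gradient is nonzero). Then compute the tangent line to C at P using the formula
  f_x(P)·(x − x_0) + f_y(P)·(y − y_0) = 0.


Tangent line at P: 59*x - 4*y - 177 = 0.

Step 1: f(3, 0) = 0, so P lies on C.
Step 2: partial derivatives
  f_x(x, y) = 6*x**2 + 2*x - 2*y - 1, f_y(x, y) = -2*x + 3*y**2 + 4*y + 2.
  f_x(P) = 59, f_y(P) = -4 (gradient nonzero, so P is smooth).
Step 3: tangent line at P: 59·(x − 3) + -4·(y − 0) = 0.
Expanding: 59*x - 4*y - 177 = 0.


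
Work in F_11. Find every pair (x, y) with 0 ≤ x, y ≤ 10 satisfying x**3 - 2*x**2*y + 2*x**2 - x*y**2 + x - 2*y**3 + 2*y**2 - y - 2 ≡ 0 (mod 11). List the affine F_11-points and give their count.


Affine F_11-points: {(3, 10), (5, 7), (6, 10), (9, 1), (9, 2), (9, 10), (10, 8)}; count = 7.

For each of the 121 pairs (x, y) ∈ F_11², evaluate f(x, y) mod 11. Record the zeros.
  x = 0: [0↦9, 1↦8, 2↦10, 3↦3, 4↦8, 5↦2, 6↦6, 7↦8, 8↦7, 9↦2, 10↦3]  zeros at y ∈ ∅
  x = 1: [0↦2, 1↦9, 2↦6, 3↦3, 4↦10, 5↦4, 6↦6, 7↦4, 8↦8, 9↦6, 10↦8]  zeros at y ∈ ∅
  x = 2: [0↦5, 1↦5, 2↦4, 3↦1, 4↦6, 5↦7, 6↦3, 7↦4, 8↦9, 9↦6, 10↦5]  zeros at y ∈ ∅
  x = 3: [0↦2, 1↦2, 2↦10, 3↦3, 4↦2, 5↦6, 6↦3, 7↦3, 8↦5, 9↦8, 10↦0]  zeros at y ∈ {10}
  x = 4: [0↦10, 1↦6, 2↦8, 3↦4, 4↦4, 5↦7, 6↦1, 7↦7, 8↦2, 9↦7, 10↦10]  zeros at y ∈ ∅
  x = 5: [0↦2, 1↦1, 2↦4, 3↦10, 4↦7, 5↦5, 6↦3, 7↦0, 8↦6, 9↦9, 10↦8]  zeros at y ∈ {7}
  x = 6: [0↦6, 1↦4, 2↦4, 3↦5, 4↦6, 5↦6, 6↦4, 7↦10, 8↦1, 9↦9, 10↦0]  zeros at y ∈ {10}
  x = 7: [0↦6, 1↦10, 2↦3, 3↦6, 4↦7, 5↦5, 6↦10, 7↦10, 8↦4, 9↦2, 10↦3]  zeros at y ∈ ∅
  x = 8: [0↦8, 1↦3, 2↦7, 3↦8, 4↦5, 5↦8, 6↦5, 7↦6, 8↦10, 9↦5, 10↦1]  zeros at y ∈ ∅
  x = 9: [0↦7, 1↦0, 2↦0, 3↦6, 4↦6, 5↦10, 6↦6, 7↦4, 8↦3, 9↦2, 10↦0]  zeros at y ∈ {1, 2, 10}
  x = 10: [0↦9, 1↦7, 2↦10, 3↦6, 4↦5, 5↦6, 6↦8, 7↦10, 8↦0, 9↦10, 10↦6]  zeros at y ∈ {8}
Collecting zeros: affine points = {(3, 10), (5, 7), (6, 10), (9, 1), (9, 2), (9, 10), (10, 8)}.
Total count |C(F_11)_aff| = 7.
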